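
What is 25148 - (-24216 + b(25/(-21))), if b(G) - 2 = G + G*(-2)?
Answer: 1036577/21 ≈ 49361.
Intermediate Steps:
b(G) = 2 - G (b(G) = 2 + (G + G*(-2)) = 2 + (G - 2*G) = 2 - G)
25148 - (-24216 + b(25/(-21))) = 25148 - (-24216 + (2 - 25/(-21))) = 25148 - (-24216 + (2 - 25*(-1)/21)) = 25148 - (-24216 + (2 - 1*(-25/21))) = 25148 - (-24216 + (2 + 25/21)) = 25148 - (-24216 + 67/21) = 25148 - 1*(-508469/21) = 25148 + 508469/21 = 1036577/21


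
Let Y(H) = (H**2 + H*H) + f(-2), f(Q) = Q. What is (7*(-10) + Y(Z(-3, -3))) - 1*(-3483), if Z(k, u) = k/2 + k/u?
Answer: 6823/2 ≈ 3411.5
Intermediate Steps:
Z(k, u) = k/2 + k/u (Z(k, u) = k*(1/2) + k/u = k/2 + k/u)
Y(H) = -2 + 2*H**2 (Y(H) = (H**2 + H*H) - 2 = (H**2 + H**2) - 2 = 2*H**2 - 2 = -2 + 2*H**2)
(7*(-10) + Y(Z(-3, -3))) - 1*(-3483) = (7*(-10) + (-2 + 2*((1/2)*(-3) - 3/(-3))**2)) - 1*(-3483) = (-70 + (-2 + 2*(-3/2 - 3*(-1/3))**2)) + 3483 = (-70 + (-2 + 2*(-3/2 + 1)**2)) + 3483 = (-70 + (-2 + 2*(-1/2)**2)) + 3483 = (-70 + (-2 + 2*(1/4))) + 3483 = (-70 + (-2 + 1/2)) + 3483 = (-70 - 3/2) + 3483 = -143/2 + 3483 = 6823/2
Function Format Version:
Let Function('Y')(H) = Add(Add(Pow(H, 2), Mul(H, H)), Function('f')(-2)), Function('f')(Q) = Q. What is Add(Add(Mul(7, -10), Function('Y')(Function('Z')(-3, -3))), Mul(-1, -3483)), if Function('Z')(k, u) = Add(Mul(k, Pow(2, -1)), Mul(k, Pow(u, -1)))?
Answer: Rational(6823, 2) ≈ 3411.5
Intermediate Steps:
Function('Z')(k, u) = Add(Mul(Rational(1, 2), k), Mul(k, Pow(u, -1))) (Function('Z')(k, u) = Add(Mul(k, Rational(1, 2)), Mul(k, Pow(u, -1))) = Add(Mul(Rational(1, 2), k), Mul(k, Pow(u, -1))))
Function('Y')(H) = Add(-2, Mul(2, Pow(H, 2))) (Function('Y')(H) = Add(Add(Pow(H, 2), Mul(H, H)), -2) = Add(Add(Pow(H, 2), Pow(H, 2)), -2) = Add(Mul(2, Pow(H, 2)), -2) = Add(-2, Mul(2, Pow(H, 2))))
Add(Add(Mul(7, -10), Function('Y')(Function('Z')(-3, -3))), Mul(-1, -3483)) = Add(Add(Mul(7, -10), Add(-2, Mul(2, Pow(Add(Mul(Rational(1, 2), -3), Mul(-3, Pow(-3, -1))), 2)))), Mul(-1, -3483)) = Add(Add(-70, Add(-2, Mul(2, Pow(Add(Rational(-3, 2), Mul(-3, Rational(-1, 3))), 2)))), 3483) = Add(Add(-70, Add(-2, Mul(2, Pow(Add(Rational(-3, 2), 1), 2)))), 3483) = Add(Add(-70, Add(-2, Mul(2, Pow(Rational(-1, 2), 2)))), 3483) = Add(Add(-70, Add(-2, Mul(2, Rational(1, 4)))), 3483) = Add(Add(-70, Add(-2, Rational(1, 2))), 3483) = Add(Add(-70, Rational(-3, 2)), 3483) = Add(Rational(-143, 2), 3483) = Rational(6823, 2)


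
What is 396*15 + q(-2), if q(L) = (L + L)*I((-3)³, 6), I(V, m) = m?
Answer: 5916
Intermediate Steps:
q(L) = 12*L (q(L) = (L + L)*6 = (2*L)*6 = 12*L)
396*15 + q(-2) = 396*15 + 12*(-2) = 5940 - 24 = 5916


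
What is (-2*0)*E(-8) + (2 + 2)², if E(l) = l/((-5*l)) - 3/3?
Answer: 16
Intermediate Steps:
E(l) = -6/5 (E(l) = l*(-1/(5*l)) - 3*⅓ = -⅕ - 1 = -6/5)
(-2*0)*E(-8) + (2 + 2)² = -2*0*(-6/5) + (2 + 2)² = 0*(-6/5) + 4² = 0 + 16 = 16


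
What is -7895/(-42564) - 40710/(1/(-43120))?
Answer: 74717492580695/42564 ≈ 1.7554e+9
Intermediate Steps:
-7895/(-42564) - 40710/(1/(-43120)) = -7895*(-1/42564) - 40710/(-1/43120) = 7895/42564 - 40710*(-43120) = 7895/42564 + 1755415200 = 74717492580695/42564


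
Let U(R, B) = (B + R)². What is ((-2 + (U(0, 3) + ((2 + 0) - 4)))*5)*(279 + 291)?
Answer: 14250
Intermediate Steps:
((-2 + (U(0, 3) + ((2 + 0) - 4)))*5)*(279 + 291) = ((-2 + ((3 + 0)² + ((2 + 0) - 4)))*5)*(279 + 291) = ((-2 + (3² + (2 - 4)))*5)*570 = ((-2 + (9 - 2))*5)*570 = ((-2 + 7)*5)*570 = (5*5)*570 = 25*570 = 14250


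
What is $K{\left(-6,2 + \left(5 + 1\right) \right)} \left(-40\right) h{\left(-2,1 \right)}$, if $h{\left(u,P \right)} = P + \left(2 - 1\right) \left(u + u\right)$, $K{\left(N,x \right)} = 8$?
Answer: $960$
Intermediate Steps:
$h{\left(u,P \right)} = P + 2 u$ ($h{\left(u,P \right)} = P + 1 \cdot 2 u = P + 2 u$)
$K{\left(-6,2 + \left(5 + 1\right) \right)} \left(-40\right) h{\left(-2,1 \right)} = 8 \left(-40\right) \left(1 + 2 \left(-2\right)\right) = - 320 \left(1 - 4\right) = \left(-320\right) \left(-3\right) = 960$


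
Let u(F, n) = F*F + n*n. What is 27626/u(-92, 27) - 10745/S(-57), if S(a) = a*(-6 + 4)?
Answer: -95629421/1048002 ≈ -91.249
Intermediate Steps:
S(a) = -2*a (S(a) = a*(-2) = -2*a)
u(F, n) = F**2 + n**2
27626/u(-92, 27) - 10745/S(-57) = 27626/((-92)**2 + 27**2) - 10745/((-2*(-57))) = 27626/(8464 + 729) - 10745/114 = 27626/9193 - 10745*1/114 = 27626*(1/9193) - 10745/114 = 27626/9193 - 10745/114 = -95629421/1048002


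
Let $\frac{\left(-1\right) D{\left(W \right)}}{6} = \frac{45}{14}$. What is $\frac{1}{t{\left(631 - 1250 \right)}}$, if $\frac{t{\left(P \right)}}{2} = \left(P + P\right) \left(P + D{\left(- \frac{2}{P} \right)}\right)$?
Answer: $\frac{7}{11062768} \approx 6.3275 \cdot 10^{-7}$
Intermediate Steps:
$D{\left(W \right)} = - \frac{135}{7}$ ($D{\left(W \right)} = - 6 \cdot \frac{45}{14} = - 6 \cdot 45 \cdot \frac{1}{14} = \left(-6\right) \frac{45}{14} = - \frac{135}{7}$)
$t{\left(P \right)} = 4 P \left(- \frac{135}{7} + P\right)$ ($t{\left(P \right)} = 2 \left(P + P\right) \left(P - \frac{135}{7}\right) = 2 \cdot 2 P \left(- \frac{135}{7} + P\right) = 4 P \left(- \frac{135}{7} + P\right)$)
$\frac{1}{t{\left(631 - 1250 \right)}} = \frac{1}{\frac{4}{7} \left(631 - 1250\right) \left(-135 + 7 \left(631 - 1250\right)\right)} = \frac{1}{\frac{4}{7} \left(-619\right) \left(-135 + 7 \left(-619\right)\right)} = \frac{1}{\frac{4}{7} \left(-619\right) \left(-135 - 4333\right)} = \frac{1}{\frac{4}{7} \left(-619\right) \left(-4468\right)} = \frac{1}{\frac{11062768}{7}} = \frac{7}{11062768}$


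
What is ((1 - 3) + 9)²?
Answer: 49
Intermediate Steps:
((1 - 3) + 9)² = (-2 + 9)² = 7² = 49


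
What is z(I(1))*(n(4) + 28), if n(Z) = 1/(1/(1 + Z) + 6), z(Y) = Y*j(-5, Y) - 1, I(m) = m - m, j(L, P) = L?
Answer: -873/31 ≈ -28.161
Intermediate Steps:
I(m) = 0
z(Y) = -1 - 5*Y (z(Y) = Y*(-5) - 1 = -5*Y - 1 = -1 - 5*Y)
n(Z) = 1/(6 + 1/(1 + Z))
z(I(1))*(n(4) + 28) = (-1 - 5*0)*((1 + 4)/(7 + 6*4) + 28) = (-1 + 0)*(5/(7 + 24) + 28) = -(5/31 + 28) = -1*873/31 = -873/31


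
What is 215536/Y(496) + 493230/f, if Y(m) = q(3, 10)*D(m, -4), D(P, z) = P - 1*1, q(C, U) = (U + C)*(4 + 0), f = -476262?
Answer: 1249387031/170263665 ≈ 7.3380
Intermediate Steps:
q(C, U) = 4*C + 4*U (q(C, U) = (C + U)*4 = 4*C + 4*U)
D(P, z) = -1 + P (D(P, z) = P - 1 = -1 + P)
Y(m) = -52 + 52*m (Y(m) = (4*3 + 4*10)*(-1 + m) = (12 + 40)*(-1 + m) = 52*(-1 + m) = -52 + 52*m)
215536/Y(496) + 493230/f = 215536/(-52 + 52*496) + 493230/(-476262) = 215536/(-52 + 25792) + 493230*(-1/476262) = 215536/25740 - 82205/79377 = 215536*(1/25740) - 82205/79377 = 53884/6435 - 82205/79377 = 1249387031/170263665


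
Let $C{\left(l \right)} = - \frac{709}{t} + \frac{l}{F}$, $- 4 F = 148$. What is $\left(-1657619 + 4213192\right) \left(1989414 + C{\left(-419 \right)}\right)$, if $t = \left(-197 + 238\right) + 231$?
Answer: $\frac{51166533188487363}{10064} \approx 5.0841 \cdot 10^{12}$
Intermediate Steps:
$F = -37$ ($F = \left(- \frac{1}{4}\right) 148 = -37$)
$t = 272$ ($t = 41 + 231 = 272$)
$C{\left(l \right)} = - \frac{709}{272} - \frac{l}{37}$ ($C{\left(l \right)} = - \frac{709}{272} + \frac{l}{-37} = \left(-709\right) \frac{1}{272} + l \left(- \frac{1}{37}\right) = - \frac{709}{272} - \frac{l}{37}$)
$\left(-1657619 + 4213192\right) \left(1989414 + C{\left(-419 \right)}\right) = \left(-1657619 + 4213192\right) \left(1989414 - - \frac{87735}{10064}\right) = 2555573 \left(1989414 + \left(- \frac{709}{272} + \frac{419}{37}\right)\right) = 2555573 \left(1989414 + \frac{87735}{10064}\right) = 2555573 \cdot \frac{20021550231}{10064} = \frac{51166533188487363}{10064}$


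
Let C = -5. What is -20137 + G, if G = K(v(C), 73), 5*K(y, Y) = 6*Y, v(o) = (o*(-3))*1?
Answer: -100247/5 ≈ -20049.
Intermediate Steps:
v(o) = -3*o (v(o) = -3*o*1 = -3*o)
K(y, Y) = 6*Y/5 (K(y, Y) = (6*Y)/5 = 6*Y/5)
G = 438/5 (G = (6/5)*73 = 438/5 ≈ 87.600)
-20137 + G = -20137 + 438/5 = -100247/5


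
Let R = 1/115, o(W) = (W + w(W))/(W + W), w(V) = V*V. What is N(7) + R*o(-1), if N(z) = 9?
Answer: 9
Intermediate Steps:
w(V) = V**2
o(W) = (W + W**2)/(2*W) (o(W) = (W + W**2)/(W + W) = (W + W**2)/((2*W)) = (W + W**2)*(1/(2*W)) = (W + W**2)/(2*W))
R = 1/115 ≈ 0.0086956
N(7) + R*o(-1) = 9 + (1/2 + (1/2)*(-1))/115 = 9 + (1/2 - 1/2)/115 = 9 + (1/115)*0 = 9 + 0 = 9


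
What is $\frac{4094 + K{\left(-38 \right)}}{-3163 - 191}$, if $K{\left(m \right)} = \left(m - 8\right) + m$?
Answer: $- \frac{2005}{1677} \approx -1.1956$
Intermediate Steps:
$K{\left(m \right)} = -8 + 2 m$ ($K{\left(m \right)} = \left(-8 + m\right) + m = -8 + 2 m$)
$\frac{4094 + K{\left(-38 \right)}}{-3163 - 191} = \frac{4094 + \left(-8 + 2 \left(-38\right)\right)}{-3163 - 191} = \frac{4094 - 84}{-3354} = \left(4094 - 84\right) \left(- \frac{1}{3354}\right) = 4010 \left(- \frac{1}{3354}\right) = - \frac{2005}{1677}$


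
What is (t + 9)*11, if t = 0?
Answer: 99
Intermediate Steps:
(t + 9)*11 = (0 + 9)*11 = 9*11 = 99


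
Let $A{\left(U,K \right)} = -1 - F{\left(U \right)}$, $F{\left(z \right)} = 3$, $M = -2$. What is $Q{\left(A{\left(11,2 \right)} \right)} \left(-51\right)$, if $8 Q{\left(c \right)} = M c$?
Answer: $-51$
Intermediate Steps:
$A{\left(U,K \right)} = -4$ ($A{\left(U,K \right)} = -1 - 3 = -4$)
$Q{\left(c \right)} = - \frac{c}{4}$ ($Q{\left(c \right)} = \frac{\left(-2\right) c}{8} = - \frac{c}{4}$)
$Q{\left(A{\left(11,2 \right)} \right)} \left(-51\right) = \left(- \frac{1}{4}\right) \left(-4\right) \left(-51\right) = 1 \left(-51\right) = -51$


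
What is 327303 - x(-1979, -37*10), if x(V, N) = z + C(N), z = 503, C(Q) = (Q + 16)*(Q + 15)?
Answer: 201130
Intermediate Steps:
C(Q) = (15 + Q)*(16 + Q) (C(Q) = (16 + Q)*(15 + Q) = (15 + Q)*(16 + Q))
x(V, N) = 743 + N² + 31*N (x(V, N) = 503 + (240 + N² + 31*N) = 743 + N² + 31*N)
327303 - x(-1979, -37*10) = 327303 - (743 + (-37*10)² + 31*(-37*10)) = 327303 - (743 + (-370)² + 31*(-370)) = 327303 - (743 + 136900 - 11470) = 327303 - 1*126173 = 327303 - 126173 = 201130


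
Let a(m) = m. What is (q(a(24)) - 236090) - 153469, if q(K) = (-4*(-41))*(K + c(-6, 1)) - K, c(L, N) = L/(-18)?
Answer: -1156777/3 ≈ -3.8559e+5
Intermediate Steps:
c(L, N) = -L/18 (c(L, N) = L*(-1/18) = -L/18)
q(K) = 164/3 + 163*K (q(K) = (-4*(-41))*(K - 1/18*(-6)) - K = 164*(K + ⅓) - K = 164*(⅓ + K) - K = (164/3 + 164*K) - K = 164/3 + 163*K)
(q(a(24)) - 236090) - 153469 = ((164/3 + 163*24) - 236090) - 153469 = ((164/3 + 3912) - 236090) - 153469 = (11900/3 - 236090) - 153469 = -696370/3 - 153469 = -1156777/3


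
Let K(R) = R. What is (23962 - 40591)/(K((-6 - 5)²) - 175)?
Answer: 5543/18 ≈ 307.94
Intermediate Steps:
(23962 - 40591)/(K((-6 - 5)²) - 175) = (23962 - 40591)/((-6 - 5)² - 175) = -16629/((-11)² - 175) = -16629/(121 - 175) = -16629/(-54) = -16629*(-1/54) = 5543/18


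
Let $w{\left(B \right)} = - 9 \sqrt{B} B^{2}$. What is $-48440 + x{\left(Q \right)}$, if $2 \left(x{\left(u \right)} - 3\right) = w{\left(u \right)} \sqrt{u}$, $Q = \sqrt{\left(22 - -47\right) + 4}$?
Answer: $-48437 - \frac{657 \sqrt{73}}{2} \approx -51244.0$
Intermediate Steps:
$w{\left(B \right)} = - 9 B^{\frac{5}{2}}$
$Q = \sqrt{73}$ ($Q = \sqrt{\left(22 + 47\right) + 4} = \sqrt{69 + 4} = \sqrt{73} \approx 8.544$)
$x{\left(u \right)} = 3 - \frac{9 u^{3}}{2}$ ($x{\left(u \right)} = 3 + \frac{- 9 u^{\frac{5}{2}} \sqrt{u}}{2} = 3 + \frac{\left(-9\right) u^{3}}{2} = 3 - \frac{9 u^{3}}{2}$)
$-48440 + x{\left(Q \right)} = -48440 + \left(3 - \frac{9 \left(\sqrt{73}\right)^{3}}{2}\right) = -48440 + \left(3 - \frac{9 \cdot 73 \sqrt{73}}{2}\right) = -48440 + \left(3 - \frac{657 \sqrt{73}}{2}\right) = -48437 - \frac{657 \sqrt{73}}{2}$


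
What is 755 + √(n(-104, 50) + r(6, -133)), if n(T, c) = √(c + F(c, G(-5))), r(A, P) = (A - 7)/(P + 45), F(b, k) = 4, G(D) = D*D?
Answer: 755 + √(22 + 5808*√6)/44 ≈ 757.71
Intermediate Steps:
G(D) = D²
r(A, P) = (-7 + A)/(45 + P)
n(T, c) = √(4 + c) (n(T, c) = √(c + 4) = √(4 + c))
755 + √(n(-104, 50) + r(6, -133)) = 755 + √(√(4 + 50) + (-7 + 6)/(45 - 133)) = 755 + √(√54 - 1/(-88)) = 755 + √(3*√6 - 1/88*(-1)) = 755 + √(3*√6 + 1/88) = 755 + √(1/88 + 3*√6)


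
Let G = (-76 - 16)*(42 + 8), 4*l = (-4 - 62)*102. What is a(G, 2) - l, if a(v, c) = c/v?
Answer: 3870899/2300 ≈ 1683.0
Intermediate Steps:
l = -1683 (l = ((-4 - 62)*102)/4 = (-66*102)/4 = (1/4)*(-6732) = -1683)
G = -4600 (G = -92*50 = -4600)
a(G, 2) - l = 2/(-4600) - 1*(-1683) = 2*(-1/4600) + 1683 = -1/2300 + 1683 = 3870899/2300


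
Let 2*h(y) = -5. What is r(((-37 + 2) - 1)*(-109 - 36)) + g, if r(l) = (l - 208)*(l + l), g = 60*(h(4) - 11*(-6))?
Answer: 52329090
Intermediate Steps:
h(y) = -5/2 (h(y) = (½)*(-5) = -5/2)
g = 3810 (g = 60*(-5/2 - 11*(-6)) = 60*(-5/2 + 66) = 60*(127/2) = 3810)
r(l) = 2*l*(-208 + l) (r(l) = (-208 + l)*(2*l) = 2*l*(-208 + l))
r(((-37 + 2) - 1)*(-109 - 36)) + g = 2*(((-37 + 2) - 1)*(-109 - 36))*(-208 + ((-37 + 2) - 1)*(-109 - 36)) + 3810 = 2*((-35 - 1)*(-145))*(-208 + (-35 - 1)*(-145)) + 3810 = 2*(-36*(-145))*(-208 - 36*(-145)) + 3810 = 2*5220*(-208 + 5220) + 3810 = 2*5220*5012 + 3810 = 52325280 + 3810 = 52329090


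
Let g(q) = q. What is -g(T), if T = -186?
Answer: 186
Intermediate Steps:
-g(T) = -1*(-186) = 186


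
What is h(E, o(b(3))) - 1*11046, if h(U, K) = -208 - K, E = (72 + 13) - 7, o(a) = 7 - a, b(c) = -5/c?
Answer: -33788/3 ≈ -11263.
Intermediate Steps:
E = 78 (E = 85 - 7 = 78)
h(E, o(b(3))) - 1*11046 = (-208 - (7 - (-5)/3)) - 1*11046 = (-208 - (7 - (-5)/3)) - 11046 = (-208 - (7 - 1*(-5/3))) - 11046 = (-208 - (7 + 5/3)) - 11046 = (-208 - 1*26/3) - 11046 = (-208 - 26/3) - 11046 = -650/3 - 11046 = -33788/3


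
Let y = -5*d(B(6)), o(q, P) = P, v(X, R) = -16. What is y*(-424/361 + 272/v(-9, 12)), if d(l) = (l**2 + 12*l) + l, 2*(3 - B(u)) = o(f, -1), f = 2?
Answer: 7577955/1444 ≈ 5247.9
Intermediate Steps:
B(u) = 7/2 (B(u) = 3 - 1/2*(-1) = 3 + 1/2 = 7/2)
d(l) = l**2 + 13*l
y = -1155/4 (y = -35*(13 + 7/2)/2 = -35*33/(2*2) = -5*231/4 = -1155/4 ≈ -288.75)
y*(-424/361 + 272/v(-9, 12)) = -1155*(-424/361 + 272/(-16))/4 = -1155*(-424*1/361 + 272*(-1/16))/4 = -1155*(-424/361 - 17)/4 = -1155/4*(-6561/361) = 7577955/1444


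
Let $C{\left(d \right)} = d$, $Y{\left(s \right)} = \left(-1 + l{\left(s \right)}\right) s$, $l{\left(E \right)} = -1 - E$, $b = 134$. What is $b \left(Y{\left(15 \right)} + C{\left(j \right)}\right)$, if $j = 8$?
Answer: $-33098$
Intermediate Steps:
$Y{\left(s \right)} = s \left(-2 - s\right)$ ($Y{\left(s \right)} = \left(-1 - \left(1 + s\right)\right) s = \left(-2 - s\right) s = s \left(-2 - s\right)$)
$b \left(Y{\left(15 \right)} + C{\left(j \right)}\right) = 134 \left(\left(-1\right) 15 \left(2 + 15\right) + 8\right) = 134 \left(\left(-1\right) 15 \cdot 17 + 8\right) = 134 \left(-255 + 8\right) = 134 \left(-247\right) = -33098$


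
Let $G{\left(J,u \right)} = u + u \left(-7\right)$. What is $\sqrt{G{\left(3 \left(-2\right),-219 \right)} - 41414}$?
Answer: $10 i \sqrt{401} \approx 200.25 i$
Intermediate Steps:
$G{\left(J,u \right)} = - 6 u$ ($G{\left(J,u \right)} = u - 7 u = - 6 u$)
$\sqrt{G{\left(3 \left(-2\right),-219 \right)} - 41414} = \sqrt{\left(-6\right) \left(-219\right) - 41414} = \sqrt{1314 - 41414} = \sqrt{-40100} = 10 i \sqrt{401}$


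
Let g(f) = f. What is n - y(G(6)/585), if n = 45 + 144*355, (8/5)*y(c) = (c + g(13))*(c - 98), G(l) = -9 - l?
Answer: 316123955/6084 ≈ 51960.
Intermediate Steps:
y(c) = 5*(-98 + c)*(13 + c)/8 (y(c) = 5*((c + 13)*(c - 98))/8 = 5*((13 + c)*(-98 + c))/8 = 5*((-98 + c)*(13 + c))/8 = 5*(-98 + c)*(13 + c)/8)
n = 51165 (n = 45 + 51120 = 51165)
n - y(G(6)/585) = 51165 - (-3185/4 - 425*(-9 - 1*6)/(8*585) + 5*((-9 - 1*6)/585)²/8) = 51165 - (-3185/4 - 425*(-9 - 6)/(8*585) + 5*((-9 - 6)*(1/585))²/8) = 51165 - (-3185/4 - (-6375)/(8*585) + 5*(-15*1/585)²/8) = 51165 - (-3185/4 - 425/8*(-1/39) + 5*(-1/39)²/8) = 51165 - (-3185/4 + 425/312 + (5/8)*(1/1521)) = 51165 - (-3185/4 + 425/312 + 5/12168) = 51165 - 1*(-4836095/6084) = 51165 + 4836095/6084 = 316123955/6084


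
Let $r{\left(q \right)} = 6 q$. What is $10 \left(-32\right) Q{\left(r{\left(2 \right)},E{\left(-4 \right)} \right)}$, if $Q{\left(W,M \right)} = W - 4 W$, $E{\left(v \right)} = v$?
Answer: $11520$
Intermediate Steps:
$Q{\left(W,M \right)} = - 3 W$
$10 \left(-32\right) Q{\left(r{\left(2 \right)},E{\left(-4 \right)} \right)} = 10 \left(-32\right) \left(- 3 \cdot 6 \cdot 2\right) = - 320 \left(\left(-3\right) 12\right) = \left(-320\right) \left(-36\right) = 11520$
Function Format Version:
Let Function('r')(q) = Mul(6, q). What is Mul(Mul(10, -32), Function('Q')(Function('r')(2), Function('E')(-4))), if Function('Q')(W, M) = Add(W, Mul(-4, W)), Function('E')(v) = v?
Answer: 11520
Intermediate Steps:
Function('Q')(W, M) = Mul(-3, W)
Mul(Mul(10, -32), Function('Q')(Function('r')(2), Function('E')(-4))) = Mul(Mul(10, -32), Mul(-3, Mul(6, 2))) = Mul(-320, Mul(-3, 12)) = Mul(-320, -36) = 11520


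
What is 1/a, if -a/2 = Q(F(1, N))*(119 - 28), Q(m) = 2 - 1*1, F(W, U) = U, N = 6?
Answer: -1/182 ≈ -0.0054945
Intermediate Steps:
Q(m) = 1 (Q(m) = 2 - 1 = 1)
a = -182 (a = -2*(119 - 28) = -2*91 = -182)
1/a = 1/(-182) = -1/182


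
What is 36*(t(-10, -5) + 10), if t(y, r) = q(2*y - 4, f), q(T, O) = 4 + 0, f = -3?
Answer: 504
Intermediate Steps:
q(T, O) = 4
t(y, r) = 4
36*(t(-10, -5) + 10) = 36*(4 + 10) = 36*14 = 504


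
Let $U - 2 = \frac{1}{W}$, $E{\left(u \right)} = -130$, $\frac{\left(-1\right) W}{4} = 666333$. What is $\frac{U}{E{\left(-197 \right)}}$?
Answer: $- \frac{410051}{26653320} \approx -0.015385$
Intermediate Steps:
$W = -2665332$ ($W = \left(-4\right) 666333 = -2665332$)
$U = \frac{5330663}{2665332}$ ($U = 2 + \frac{1}{-2665332} = 2 - \frac{1}{2665332} = \frac{5330663}{2665332} \approx 2.0$)
$\frac{U}{E{\left(-197 \right)}} = \frac{5330663}{2665332 \left(-130\right)} = \frac{5330663}{2665332} \left(- \frac{1}{130}\right) = - \frac{410051}{26653320}$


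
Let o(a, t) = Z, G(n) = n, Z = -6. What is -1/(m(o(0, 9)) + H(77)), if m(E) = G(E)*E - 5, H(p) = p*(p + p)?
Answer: -1/11889 ≈ -8.4111e-5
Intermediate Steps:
H(p) = 2*p² (H(p) = p*(2*p) = 2*p²)
o(a, t) = -6
m(E) = -5 + E² (m(E) = E*E - 5 = E² - 5 = -5 + E²)
-1/(m(o(0, 9)) + H(77)) = -1/((-5 + (-6)²) + 2*77²) = -1/((-5 + 36) + 2*5929) = -1/(31 + 11858) = -1/11889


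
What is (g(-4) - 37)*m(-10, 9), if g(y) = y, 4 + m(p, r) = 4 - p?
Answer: -410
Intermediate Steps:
m(p, r) = -p (m(p, r) = -4 + (4 - p) = -p)
(g(-4) - 37)*m(-10, 9) = (-4 - 37)*(-1*(-10)) = -41*10 = -410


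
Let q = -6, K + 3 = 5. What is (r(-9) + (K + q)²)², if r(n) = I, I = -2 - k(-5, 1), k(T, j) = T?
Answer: 361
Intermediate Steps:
K = 2 (K = -3 + 5 = 2)
I = 3 (I = -2 - 1*(-5) = -2 + 5 = 3)
r(n) = 3
(r(-9) + (K + q)²)² = (3 + (2 - 6)²)² = (3 + (-4)²)² = (3 + 16)² = 19² = 361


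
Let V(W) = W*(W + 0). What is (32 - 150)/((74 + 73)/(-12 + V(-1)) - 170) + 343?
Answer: 693129/2017 ≈ 343.64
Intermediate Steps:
V(W) = W² (V(W) = W*W = W²)
(32 - 150)/((74 + 73)/(-12 + V(-1)) - 170) + 343 = (32 - 150)/((74 + 73)/(-12 + (-1)²) - 170) + 343 = -118/(147/(-12 + 1) - 170) + 343 = -118/(147/(-11) - 170) + 343 = -118/(147*(-1/11) - 170) + 343 = -118/(-147/11 - 170) + 343 = -118/(-2017/11) + 343 = -118*(-11/2017) + 343 = 1298/2017 + 343 = 693129/2017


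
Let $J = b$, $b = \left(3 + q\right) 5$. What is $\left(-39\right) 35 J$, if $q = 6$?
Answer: $-61425$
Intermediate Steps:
$b = 45$ ($b = \left(3 + 6\right) 5 = 9 \cdot 5 = 45$)
$J = 45$
$\left(-39\right) 35 J = \left(-39\right) 35 \cdot 45 = \left(-1365\right) 45 = -61425$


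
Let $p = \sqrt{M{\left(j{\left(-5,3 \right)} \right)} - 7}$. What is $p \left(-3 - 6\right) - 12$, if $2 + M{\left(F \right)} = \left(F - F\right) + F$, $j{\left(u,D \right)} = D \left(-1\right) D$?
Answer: $-12 - 27 i \sqrt{2} \approx -12.0 - 38.184 i$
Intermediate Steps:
$j{\left(u,D \right)} = - D^{2}$ ($j{\left(u,D \right)} = - D D = - D^{2}$)
$M{\left(F \right)} = -2 + F$ ($M{\left(F \right)} = -2 + \left(\left(F - F\right) + F\right) = -2 + \left(0 + F\right) = -2 + F$)
$p = 3 i \sqrt{2}$ ($p = \sqrt{\left(-2 - 3^{2}\right) - 7} = \sqrt{\left(-2 - 9\right) - 7} = \sqrt{-11 - 7} = \sqrt{-18} = 3 i \sqrt{2} \approx 4.2426 i$)
$p \left(-3 - 6\right) - 12 = 3 i \sqrt{2} \left(-3 - 6\right) - 12 = 3 i \sqrt{2} \left(-9\right) - 12 = - 27 i \sqrt{2} - 12 = -12 - 27 i \sqrt{2}$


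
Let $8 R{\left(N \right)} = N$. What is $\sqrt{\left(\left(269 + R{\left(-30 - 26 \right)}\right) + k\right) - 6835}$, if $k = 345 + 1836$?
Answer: $6 i \sqrt{122} \approx 66.272 i$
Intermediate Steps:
$R{\left(N \right)} = \frac{N}{8}$
$k = 2181$
$\sqrt{\left(\left(269 + R{\left(-30 - 26 \right)}\right) + k\right) - 6835} = \sqrt{\left(\left(269 + \frac{-30 - 26}{8}\right) + 2181\right) - 6835} = \sqrt{\left(\left(269 + \frac{1}{8} \left(-56\right)\right) + 2181\right) - 6835} = \sqrt{\left(\left(269 - 7\right) + 2181\right) - 6835} = \sqrt{\left(262 + 2181\right) - 6835} = \sqrt{2443 - 6835} = \sqrt{-4392} = 6 i \sqrt{122}$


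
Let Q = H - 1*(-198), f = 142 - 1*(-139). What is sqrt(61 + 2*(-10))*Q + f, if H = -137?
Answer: 281 + 61*sqrt(41) ≈ 671.59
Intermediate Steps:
f = 281 (f = 142 + 139 = 281)
Q = 61 (Q = -137 - 1*(-198) = -137 + 198 = 61)
sqrt(61 + 2*(-10))*Q + f = sqrt(61 + 2*(-10))*61 + 281 = sqrt(61 - 20)*61 + 281 = sqrt(41)*61 + 281 = 61*sqrt(41) + 281 = 281 + 61*sqrt(41)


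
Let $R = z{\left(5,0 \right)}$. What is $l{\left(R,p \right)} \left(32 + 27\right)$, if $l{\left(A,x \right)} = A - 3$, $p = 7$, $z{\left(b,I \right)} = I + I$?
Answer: $-177$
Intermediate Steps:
$z{\left(b,I \right)} = 2 I$
$R = 0$ ($R = 2 \cdot 0 = 0$)
$l{\left(A,x \right)} = -3 + A$
$l{\left(R,p \right)} \left(32 + 27\right) = \left(-3 + 0\right) \left(32 + 27\right) = \left(-3\right) 59 = -177$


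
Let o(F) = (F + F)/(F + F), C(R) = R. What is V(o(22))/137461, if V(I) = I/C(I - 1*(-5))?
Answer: 1/824766 ≈ 1.2125e-6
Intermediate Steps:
o(F) = 1 (o(F) = (2*F)/((2*F)) = (2*F)*(1/(2*F)) = 1)
V(I) = I/(5 + I) (V(I) = I/(I - 1*(-5)) = I/(I + 5) = I/(5 + I))
V(o(22))/137461 = (1/(5 + 1))/137461 = (1/6)*(1/137461) = (1*(⅙))*(1/137461) = (⅙)*(1/137461) = 1/824766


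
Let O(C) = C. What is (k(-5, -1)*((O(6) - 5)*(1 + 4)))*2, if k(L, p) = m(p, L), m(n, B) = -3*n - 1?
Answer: 20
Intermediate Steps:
m(n, B) = -1 - 3*n
k(L, p) = -1 - 3*p
(k(-5, -1)*((O(6) - 5)*(1 + 4)))*2 = ((-1 - 3*(-1))*((6 - 5)*(1 + 4)))*2 = ((-1 + 3)*(1*5))*2 = (2*5)*2 = 10*2 = 20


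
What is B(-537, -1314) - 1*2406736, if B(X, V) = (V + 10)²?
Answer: -706320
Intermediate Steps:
B(X, V) = (10 + V)²
B(-537, -1314) - 1*2406736 = (10 - 1314)² - 1*2406736 = (-1304)² - 2406736 = 1700416 - 2406736 = -706320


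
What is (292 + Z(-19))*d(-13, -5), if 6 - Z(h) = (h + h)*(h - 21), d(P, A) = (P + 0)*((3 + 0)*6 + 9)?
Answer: 428922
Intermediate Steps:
d(P, A) = 27*P (d(P, A) = P*(3*6 + 9) = P*(18 + 9) = P*27 = 27*P)
Z(h) = 6 - 2*h*(-21 + h) (Z(h) = 6 - (h + h)*(h - 21) = 6 - 2*h*(-21 + h))
(292 + Z(-19))*d(-13, -5) = (292 + (6 - 2*(-19)**2 + 42*(-19)))*(27*(-13)) = (292 + (6 - 2*361 - 798))*(-351) = (292 + (6 - 722 - 798))*(-351) = (292 - 1514)*(-351) = -1222*(-351) = 428922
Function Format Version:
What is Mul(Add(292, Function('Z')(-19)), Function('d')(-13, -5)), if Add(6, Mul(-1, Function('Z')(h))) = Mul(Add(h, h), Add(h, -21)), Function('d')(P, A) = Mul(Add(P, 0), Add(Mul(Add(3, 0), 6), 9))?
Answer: 428922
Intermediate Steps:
Function('d')(P, A) = Mul(27, P) (Function('d')(P, A) = Mul(P, Add(Mul(3, 6), 9)) = Mul(P, Add(18, 9)) = Mul(P, 27) = Mul(27, P))
Function('Z')(h) = Add(6, Mul(-2, h, Add(-21, h))) (Function('Z')(h) = Add(6, Mul(-1, Mul(Add(h, h), Add(h, -21)))) = Add(6, Mul(-1, Mul(Mul(2, h), Add(-21, h)))) = Add(6, Mul(-1, Mul(2, h, Add(-21, h)))) = Add(6, Mul(-2, h, Add(-21, h))))
Mul(Add(292, Function('Z')(-19)), Function('d')(-13, -5)) = Mul(Add(292, Add(6, Mul(-2, Pow(-19, 2)), Mul(42, -19))), Mul(27, -13)) = Mul(Add(292, Add(6, Mul(-2, 361), -798)), -351) = Mul(Add(292, Add(6, -722, -798)), -351) = Mul(Add(292, -1514), -351) = Mul(-1222, -351) = 428922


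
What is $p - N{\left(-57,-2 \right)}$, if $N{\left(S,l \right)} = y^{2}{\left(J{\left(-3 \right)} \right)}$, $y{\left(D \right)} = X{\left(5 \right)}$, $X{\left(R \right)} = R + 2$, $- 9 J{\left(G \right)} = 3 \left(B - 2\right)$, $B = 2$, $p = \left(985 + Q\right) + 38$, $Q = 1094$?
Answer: $2068$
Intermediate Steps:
$p = 2117$ ($p = \left(985 + 1094\right) + 38 = 2079 + 38 = 2117$)
$J{\left(G \right)} = 0$ ($J{\left(G \right)} = - \frac{3 \left(2 - 2\right)}{9} = - \frac{3 \cdot 0}{9} = \left(- \frac{1}{9}\right) 0 = 0$)
$X{\left(R \right)} = 2 + R$
$y{\left(D \right)} = 7$ ($y{\left(D \right)} = 2 + 5 = 7$)
$N{\left(S,l \right)} = 49$ ($N{\left(S,l \right)} = 7^{2} = 49$)
$p - N{\left(-57,-2 \right)} = 2117 - 49 = 2068$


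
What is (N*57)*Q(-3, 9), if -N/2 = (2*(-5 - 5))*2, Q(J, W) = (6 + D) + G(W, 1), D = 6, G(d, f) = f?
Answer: 59280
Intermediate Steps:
Q(J, W) = 13 (Q(J, W) = (6 + 6) + 1 = 12 + 1 = 13)
N = 80 (N = -2*2*(-5 - 5)*2 = -2*2*(-10)*2 = -(-40)*2 = -2*(-40) = 80)
(N*57)*Q(-3, 9) = (80*57)*13 = 4560*13 = 59280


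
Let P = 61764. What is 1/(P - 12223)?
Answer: 1/49541 ≈ 2.0185e-5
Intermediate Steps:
1/(P - 12223) = 1/(61764 - 12223) = 1/49541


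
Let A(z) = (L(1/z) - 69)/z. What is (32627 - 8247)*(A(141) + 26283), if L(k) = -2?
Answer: 90348184160/141 ≈ 6.4077e+8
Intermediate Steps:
A(z) = -71/z (A(z) = (-2 - 69)/z = -71/z)
(32627 - 8247)*(A(141) + 26283) = (32627 - 8247)*(-71/141 + 26283) = 24380*(-71*1/141 + 26283) = 24380*(-71/141 + 26283) = 24380*(3705832/141) = 90348184160/141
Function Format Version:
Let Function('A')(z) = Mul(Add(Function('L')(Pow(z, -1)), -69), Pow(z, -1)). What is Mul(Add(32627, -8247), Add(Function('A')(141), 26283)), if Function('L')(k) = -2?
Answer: Rational(90348184160, 141) ≈ 6.4077e+8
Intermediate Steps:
Function('A')(z) = Mul(-71, Pow(z, -1)) (Function('A')(z) = Mul(Add(-2, -69), Pow(z, -1)) = Mul(-71, Pow(z, -1)))
Mul(Add(32627, -8247), Add(Function('A')(141), 26283)) = Mul(Add(32627, -8247), Add(Mul(-71, Pow(141, -1)), 26283)) = Mul(24380, Add(Mul(-71, Rational(1, 141)), 26283)) = Mul(24380, Add(Rational(-71, 141), 26283)) = Mul(24380, Rational(3705832, 141)) = Rational(90348184160, 141)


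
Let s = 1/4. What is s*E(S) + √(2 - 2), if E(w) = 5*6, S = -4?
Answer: 15/2 ≈ 7.5000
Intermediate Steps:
s = ¼ (s = 1*(¼) = ¼ ≈ 0.25000)
E(w) = 30
s*E(S) + √(2 - 2) = (¼)*30 + √(2 - 2) = 15/2 + √0 = 15/2 + 0 = 15/2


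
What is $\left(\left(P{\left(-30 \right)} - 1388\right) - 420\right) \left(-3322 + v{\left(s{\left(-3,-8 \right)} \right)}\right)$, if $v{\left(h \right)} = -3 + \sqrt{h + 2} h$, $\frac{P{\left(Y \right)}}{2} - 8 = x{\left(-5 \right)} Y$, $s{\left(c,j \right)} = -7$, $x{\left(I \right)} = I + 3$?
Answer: $5559400 + 11704 i \sqrt{5} \approx 5.5594 \cdot 10^{6} + 26171.0 i$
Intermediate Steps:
$x{\left(I \right)} = 3 + I$
$P{\left(Y \right)} = 16 - 4 Y$ ($P{\left(Y \right)} = 16 + 2 \left(3 - 5\right) Y = 16 + 2 \left(- 2 Y\right) = 16 - 4 Y$)
$v{\left(h \right)} = -3 + h \sqrt{2 + h}$ ($v{\left(h \right)} = -3 + \sqrt{2 + h} h = -3 + h \sqrt{2 + h}$)
$\left(\left(P{\left(-30 \right)} - 1388\right) - 420\right) \left(-3322 + v{\left(s{\left(-3,-8 \right)} \right)}\right) = \left(\left(\left(16 - -120\right) - 1388\right) - 420\right) \left(-3322 - \left(3 + 7 \sqrt{2 - 7}\right)\right) = \left(\left(\left(16 + 120\right) - 1388\right) - 420\right) \left(-3322 - \left(3 + 7 \sqrt{-5}\right)\right) = \left(\left(136 - 1388\right) - 420\right) \left(-3322 - \left(3 + 7 i \sqrt{5}\right)\right) = \left(-1252 - 420\right) \left(-3322 - \left(3 + 7 i \sqrt{5}\right)\right) = - 1672 \left(-3325 - 7 i \sqrt{5}\right) = 5559400 + 11704 i \sqrt{5}$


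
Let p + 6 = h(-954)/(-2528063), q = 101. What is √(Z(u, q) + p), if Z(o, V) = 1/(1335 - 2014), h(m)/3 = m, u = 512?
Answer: I*√17680365595803290779/1716554777 ≈ 2.4496*I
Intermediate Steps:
h(m) = 3*m
Z(o, V) = -1/679 (Z(o, V) = 1/(-679) = -1/679)
p = -15165516/2528063 (p = -6 + (3*(-954))/(-2528063) = -6 - 2862*(-1/2528063) = -6 + 2862/2528063 = -15165516/2528063 ≈ -5.9989)
√(Z(u, q) + p) = √(-1/679 - 15165516/2528063) = √(-10299913427/1716554777) = I*√17680365595803290779/1716554777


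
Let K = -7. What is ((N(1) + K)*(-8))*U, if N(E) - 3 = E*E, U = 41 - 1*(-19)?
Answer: 1440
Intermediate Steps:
U = 60 (U = 41 + 19 = 60)
N(E) = 3 + E² (N(E) = 3 + E*E = 3 + E²)
((N(1) + K)*(-8))*U = (((3 + 1²) - 7)*(-8))*60 = (((3 + 1) - 7)*(-8))*60 = ((4 - 7)*(-8))*60 = -3*(-8)*60 = 24*60 = 1440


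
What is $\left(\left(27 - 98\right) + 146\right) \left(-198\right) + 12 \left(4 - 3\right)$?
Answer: $-14838$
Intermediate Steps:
$\left(\left(27 - 98\right) + 146\right) \left(-198\right) + 12 \left(4 - 3\right) = \left(-71 + 146\right) \left(-198\right) + 12 \cdot 1 = 75 \left(-198\right) + 12 = -14850 + 12 = -14838$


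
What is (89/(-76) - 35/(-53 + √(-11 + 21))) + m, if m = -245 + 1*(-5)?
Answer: -53289131/212724 + 35*√10/2799 ≈ -250.47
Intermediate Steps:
m = -250 (m = -245 - 5 = -250)
(89/(-76) - 35/(-53 + √(-11 + 21))) + m = (89/(-76) - 35/(-53 + √(-11 + 21))) - 250 = (89*(-1/76) - 35/(-53 + √10)) - 250 = (-89/76 - 35/(-53 + √10)) - 250 = -19089/76 - 35/(-53 + √10)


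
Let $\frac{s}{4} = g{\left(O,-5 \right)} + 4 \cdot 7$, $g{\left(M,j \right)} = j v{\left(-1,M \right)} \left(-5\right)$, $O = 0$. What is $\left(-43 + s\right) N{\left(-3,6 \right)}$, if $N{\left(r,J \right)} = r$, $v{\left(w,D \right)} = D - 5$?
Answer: $1293$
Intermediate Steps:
$v{\left(w,D \right)} = -5 + D$
$g{\left(M,j \right)} = - 5 j \left(-5 + M\right)$ ($g{\left(M,j \right)} = j \left(-5 + M\right) \left(-5\right) = - 5 j \left(-5 + M\right)$)
$s = -388$ ($s = 4 \left(5 \left(-5\right) \left(5 - 0\right) + 4 \cdot 7\right) = 4 \left(5 \left(-5\right) \left(5 + 0\right) + 28\right) = 4 \left(5 \left(-5\right) 5 + 28\right) = 4 \left(-125 + 28\right) = 4 \left(-97\right) = -388$)
$\left(-43 + s\right) N{\left(-3,6 \right)} = \left(-43 - 388\right) \left(-3\right) = \left(-431\right) \left(-3\right) = 1293$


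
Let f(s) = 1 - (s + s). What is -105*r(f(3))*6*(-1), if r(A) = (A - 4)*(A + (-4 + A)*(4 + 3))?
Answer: 385560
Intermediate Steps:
f(s) = 1 - 2*s
r(A) = (-28 + 8*A)*(-4 + A) (r(A) = (-4 + A)*(A + (-4 + A)*7) = (-4 + A)*(A + (-28 + 7*A)) = (-4 + A)*(-28 + 8*A) = (-28 + 8*A)*(-4 + A))
-105*r(f(3))*6*(-1) = -105*(112 - 60*(1 - 2*3) + 8*(1 - 2*3)**2)*6*(-1) = -105*(112 - 60*(1 - 6) + 8*(1 - 6)**2)*6*(-1) = -105*(112 - 60*(-5) + 8*(-5)**2)*6*(-1) = -105*(112 + 300 + 8*25)*6*(-1) = -105*(112 + 300 + 200)*6*(-1) = -105*612*6*(-1) = -385560*(-1) = -105*(-3672) = 385560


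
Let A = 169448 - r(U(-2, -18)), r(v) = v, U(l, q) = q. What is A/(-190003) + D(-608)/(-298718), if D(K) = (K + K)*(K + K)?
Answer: -793233542/135783053 ≈ -5.8419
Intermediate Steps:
D(K) = 4*K**2 (D(K) = (2*K)*(2*K) = 4*K**2)
A = 169466 (A = 169448 - 1*(-18) = 169448 + 18 = 169466)
A/(-190003) + D(-608)/(-298718) = 169466/(-190003) + (4*(-608)**2)/(-298718) = 169466*(-1/190003) + (4*369664)*(-1/298718) = -15406/17273 + 1478656*(-1/298718) = -15406/17273 - 38912/7861 = -793233542/135783053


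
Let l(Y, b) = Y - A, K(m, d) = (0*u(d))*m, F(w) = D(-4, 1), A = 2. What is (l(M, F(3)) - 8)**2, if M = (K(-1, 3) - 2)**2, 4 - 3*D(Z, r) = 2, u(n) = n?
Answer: 36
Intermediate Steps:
D(Z, r) = 2/3 (D(Z, r) = 4/3 - 1/3*2 = 4/3 - 2/3 = 2/3)
F(w) = 2/3
K(m, d) = 0 (K(m, d) = (0*d)*m = 0*m = 0)
M = 4 (M = (0 - 2)**2 = (-2)**2 = 4)
l(Y, b) = -2 + Y (l(Y, b) = Y - 1*2 = Y - 2 = -2 + Y)
(l(M, F(3)) - 8)**2 = ((-2 + 4) - 8)**2 = (2 - 8)**2 = (-6)**2 = 36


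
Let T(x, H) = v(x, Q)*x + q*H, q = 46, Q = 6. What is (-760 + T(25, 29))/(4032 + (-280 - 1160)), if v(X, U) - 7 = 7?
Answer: 77/216 ≈ 0.35648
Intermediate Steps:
v(X, U) = 14 (v(X, U) = 7 + 7 = 14)
T(x, H) = 14*x + 46*H
(-760 + T(25, 29))/(4032 + (-280 - 1160)) = (-760 + (14*25 + 46*29))/(4032 + (-280 - 1160)) = (-760 + (350 + 1334))/(4032 - 1440) = (-760 + 1684)/2592 = 924*(1/2592) = 77/216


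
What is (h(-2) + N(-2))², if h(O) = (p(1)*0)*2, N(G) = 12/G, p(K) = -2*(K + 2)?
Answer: 36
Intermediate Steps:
p(K) = -4 - 2*K (p(K) = -2*(2 + K) = -4 - 2*K)
h(O) = 0 (h(O) = ((-4 - 2*1)*0)*2 = ((-4 - 2)*0)*2 = -6*0*2 = 0*2 = 0)
(h(-2) + N(-2))² = (0 + 12/(-2))² = (0 + 12*(-½))² = (0 - 6)² = (-6)² = 36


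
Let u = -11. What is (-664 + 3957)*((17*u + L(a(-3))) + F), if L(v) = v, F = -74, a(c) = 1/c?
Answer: -2581712/3 ≈ -8.6057e+5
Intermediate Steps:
a(c) = 1/c
(-664 + 3957)*((17*u + L(a(-3))) + F) = (-664 + 3957)*((17*(-11) + 1/(-3)) - 74) = 3293*((-187 - 1/3) - 74) = 3293*(-562/3 - 74) = 3293*(-784/3) = -2581712/3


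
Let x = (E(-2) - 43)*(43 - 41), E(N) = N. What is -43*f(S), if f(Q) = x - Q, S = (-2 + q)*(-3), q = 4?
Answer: 3612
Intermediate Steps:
S = -6 (S = (-2 + 4)*(-3) = 2*(-3) = -6)
x = -90 (x = (-2 - 43)*(43 - 41) = -45*2 = -90)
f(Q) = -90 - Q
-43*f(S) = -43*(-90 - 1*(-6)) = -43*(-90 + 6) = -43*(-84) = 3612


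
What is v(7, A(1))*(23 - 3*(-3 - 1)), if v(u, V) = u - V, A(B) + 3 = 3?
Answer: 245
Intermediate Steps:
A(B) = 0 (A(B) = -3 + 3 = 0)
v(7, A(1))*(23 - 3*(-3 - 1)) = (7 - 1*0)*(23 - 3*(-3 - 1)) = (7 + 0)*(23 - 3*(-4)) = 7*(23 + 12) = 7*35 = 245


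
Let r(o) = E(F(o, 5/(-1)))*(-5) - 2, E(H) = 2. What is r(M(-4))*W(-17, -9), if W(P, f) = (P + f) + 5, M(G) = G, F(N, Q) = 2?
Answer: 252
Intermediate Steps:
W(P, f) = 5 + P + f
r(o) = -12 (r(o) = 2*(-5) - 2 = -10 - 2 = -12)
r(M(-4))*W(-17, -9) = -12*(5 - 17 - 9) = -12*(-21) = 252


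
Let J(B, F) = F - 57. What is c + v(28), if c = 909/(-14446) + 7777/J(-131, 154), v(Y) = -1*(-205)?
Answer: 399517079/1401262 ≈ 285.11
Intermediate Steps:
J(B, F) = -57 + F
v(Y) = 205
c = 112258369/1401262 (c = 909/(-14446) + 7777/(-57 + 154) = 909*(-1/14446) + 7777/97 = -909/14446 + 7777*(1/97) = -909/14446 + 7777/97 = 112258369/1401262 ≈ 80.112)
c + v(28) = 112258369/1401262 + 205 = 399517079/1401262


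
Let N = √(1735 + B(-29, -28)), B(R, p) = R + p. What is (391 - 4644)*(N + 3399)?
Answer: -14455947 - 4253*√1678 ≈ -1.4630e+7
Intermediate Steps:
N = √1678 (N = √(1735 + (-29 - 28)) = √(1735 - 57) = √1678 ≈ 40.963)
(391 - 4644)*(N + 3399) = (391 - 4644)*(√1678 + 3399) = -4253*(3399 + √1678) = -14455947 - 4253*√1678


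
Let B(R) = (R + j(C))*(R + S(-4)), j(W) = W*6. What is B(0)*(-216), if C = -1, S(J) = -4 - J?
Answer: 0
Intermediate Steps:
j(W) = 6*W
B(R) = R*(-6 + R) (B(R) = (R + 6*(-1))*(R + (-4 - 1*(-4))) = (R - 6)*(R + (-4 + 4)) = (-6 + R)*(R + 0) = (-6 + R)*R = R*(-6 + R))
B(0)*(-216) = (0*(-6 + 0))*(-216) = (0*(-6))*(-216) = 0*(-216) = 0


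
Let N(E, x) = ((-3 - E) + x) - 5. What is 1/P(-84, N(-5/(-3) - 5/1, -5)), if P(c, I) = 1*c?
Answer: -1/84 ≈ -0.011905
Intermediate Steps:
N(E, x) = -8 + x - E (N(E, x) = (-3 + x - E) - 5 = -8 + x - E)
P(c, I) = c
1/P(-84, N(-5/(-3) - 5/1, -5)) = 1/(-84) = -1/84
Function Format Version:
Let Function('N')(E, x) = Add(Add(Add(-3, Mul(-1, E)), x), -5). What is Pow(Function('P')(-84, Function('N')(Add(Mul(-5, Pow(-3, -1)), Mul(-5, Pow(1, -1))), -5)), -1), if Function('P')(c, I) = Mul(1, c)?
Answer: Rational(-1, 84) ≈ -0.011905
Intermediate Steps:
Function('N')(E, x) = Add(-8, x, Mul(-1, E)) (Function('N')(E, x) = Add(Add(-3, x, Mul(-1, E)), -5) = Add(-8, x, Mul(-1, E)))
Function('P')(c, I) = c
Pow(Function('P')(-84, Function('N')(Add(Mul(-5, Pow(-3, -1)), Mul(-5, Pow(1, -1))), -5)), -1) = Pow(-84, -1) = Rational(-1, 84)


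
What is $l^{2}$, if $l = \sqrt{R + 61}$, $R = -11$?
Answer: $50$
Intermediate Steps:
$l = 5 \sqrt{2}$ ($l = \sqrt{-11 + 61} = \sqrt{50} = 5 \sqrt{2} \approx 7.0711$)
$l^{2} = \left(5 \sqrt{2}\right)^{2} = 50$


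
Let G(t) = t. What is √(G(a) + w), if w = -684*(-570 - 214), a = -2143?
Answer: √534113 ≈ 730.83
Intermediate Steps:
w = 536256 (w = -684*(-784) = 536256)
√(G(a) + w) = √(-2143 + 536256) = √534113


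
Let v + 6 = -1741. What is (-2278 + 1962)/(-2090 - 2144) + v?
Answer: -3698241/2117 ≈ -1746.9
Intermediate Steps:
v = -1747 (v = -6 - 1741 = -1747)
(-2278 + 1962)/(-2090 - 2144) + v = (-2278 + 1962)/(-2090 - 2144) - 1747 = -316/(-4234) - 1747 = -316*(-1/4234) - 1747 = 158/2117 - 1747 = -3698241/2117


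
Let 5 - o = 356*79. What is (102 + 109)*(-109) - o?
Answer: 5120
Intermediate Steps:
o = -28119 (o = 5 - 356*79 = 5 - 1*28124 = 5 - 28124 = -28119)
(102 + 109)*(-109) - o = (102 + 109)*(-109) - 1*(-28119) = 211*(-109) + 28119 = -22999 + 28119 = 5120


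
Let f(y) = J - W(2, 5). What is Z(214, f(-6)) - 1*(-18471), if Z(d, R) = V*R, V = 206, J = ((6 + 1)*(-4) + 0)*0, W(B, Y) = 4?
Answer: 17647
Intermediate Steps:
J = 0 (J = (7*(-4) + 0)*0 = (-28 + 0)*0 = -28*0 = 0)
f(y) = -4 (f(y) = 0 - 1*4 = 0 - 4 = -4)
Z(d, R) = 206*R
Z(214, f(-6)) - 1*(-18471) = 206*(-4) - 1*(-18471) = -824 + 18471 = 17647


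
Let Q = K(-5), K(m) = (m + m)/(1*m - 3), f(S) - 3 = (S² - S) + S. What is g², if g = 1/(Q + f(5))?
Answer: 16/13689 ≈ 0.0011688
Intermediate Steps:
f(S) = 3 + S² (f(S) = 3 + ((S² - S) + S) = 3 + S²)
K(m) = 2*m/(-3 + m) (K(m) = (2*m)/(m - 3) = (2*m)/(-3 + m) = 2*m/(-3 + m))
Q = 5/4 (Q = 2*(-5)/(-3 - 5) = 2*(-5)/(-8) = 2*(-5)*(-⅛) = 5/4 ≈ 1.2500)
g = 4/117 (g = 1/(5/4 + (3 + 5²)) = 1/(5/4 + (3 + 25)) = 1/(5/4 + 28) = 1/(117/4) = 4/117 ≈ 0.034188)
g² = (4/117)² = 16/13689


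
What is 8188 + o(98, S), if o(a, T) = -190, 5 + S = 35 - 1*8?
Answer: 7998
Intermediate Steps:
S = 22 (S = -5 + (35 - 1*8) = -5 + (35 - 8) = -5 + 27 = 22)
8188 + o(98, S) = 8188 - 190 = 7998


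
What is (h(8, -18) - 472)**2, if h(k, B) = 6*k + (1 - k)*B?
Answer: 88804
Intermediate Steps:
h(k, B) = 6*k + B*(1 - k)
(h(8, -18) - 472)**2 = ((-18 + 6*8 - 1*(-18)*8) - 472)**2 = ((-18 + 48 + 144) - 472)**2 = (174 - 472)**2 = (-298)**2 = 88804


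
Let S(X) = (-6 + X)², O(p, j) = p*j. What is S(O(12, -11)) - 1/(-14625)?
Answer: 278518501/14625 ≈ 19044.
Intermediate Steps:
O(p, j) = j*p
S(O(12, -11)) - 1/(-14625) = (-6 - 11*12)² - 1/(-14625) = (-6 - 132)² - 1*(-1/14625) = (-138)² + 1/14625 = 19044 + 1/14625 = 278518501/14625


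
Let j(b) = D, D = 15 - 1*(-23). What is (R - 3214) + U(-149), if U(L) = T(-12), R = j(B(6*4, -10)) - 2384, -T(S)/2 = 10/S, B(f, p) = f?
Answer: -16675/3 ≈ -5558.3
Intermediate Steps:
D = 38 (D = 15 + 23 = 38)
j(b) = 38
T(S) = -20/S
R = -2346 (R = 38 - 2384 = -2346)
U(L) = 5/3 (U(L) = -20/(-12) = -20*(-1/12) = 5/3)
(R - 3214) + U(-149) = (-2346 - 3214) + 5/3 = -5560 + 5/3 = -16675/3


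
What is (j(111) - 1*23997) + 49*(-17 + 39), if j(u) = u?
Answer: -22808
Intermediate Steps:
(j(111) - 1*23997) + 49*(-17 + 39) = (111 - 1*23997) + 49*(-17 + 39) = (111 - 23997) + 49*22 = -23886 + 1078 = -22808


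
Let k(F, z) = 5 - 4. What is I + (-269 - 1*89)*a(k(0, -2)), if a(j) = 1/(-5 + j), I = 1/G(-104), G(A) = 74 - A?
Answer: 7966/89 ≈ 89.506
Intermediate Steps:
k(F, z) = 1
I = 1/178 (I = 1/(74 - 1*(-104)) = 1/(74 + 104) = 1/178 ≈ 0.0056180)
I + (-269 - 1*89)*a(k(0, -2)) = 1/178 + (-269 - 1*89)/(-5 + 1) = 1/178 + (-269 - 89)/(-4) = 1/178 - 358*(-¼) = 1/178 + 179/2 = 7966/89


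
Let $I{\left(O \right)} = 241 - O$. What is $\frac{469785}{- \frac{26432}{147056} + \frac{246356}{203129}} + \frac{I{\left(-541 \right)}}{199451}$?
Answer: $\frac{8330110637219023561}{18318044161928} \approx 4.5475 \cdot 10^{5}$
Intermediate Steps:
$\frac{469785}{- \frac{26432}{147056} + \frac{246356}{203129}} + \frac{I{\left(-541 \right)}}{199451} = \frac{469785}{- \frac{26432}{147056} + \frac{246356}{203129}} + \frac{241 - -541}{199451} = \frac{469785}{\left(-26432\right) \frac{1}{147056} + 246356 \cdot \frac{1}{203129}} + \left(241 + 541\right) \frac{1}{199451} = \frac{469785}{- \frac{236}{1313} + \frac{246356}{203129}} + 782 \cdot \frac{1}{199451} = \frac{469785}{\frac{275526984}{266708377}} + \frac{782}{199451} = 469785 \cdot \frac{266708377}{275526984} + \frac{782}{199451} = \frac{41765198296315}{91842328} + \frac{782}{199451} = \frac{8330110637219023561}{18318044161928}$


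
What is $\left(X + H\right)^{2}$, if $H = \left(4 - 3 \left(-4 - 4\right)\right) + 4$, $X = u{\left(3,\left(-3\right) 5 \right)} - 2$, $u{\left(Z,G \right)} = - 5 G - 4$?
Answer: $10201$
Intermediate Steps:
$u{\left(Z,G \right)} = -4 - 5 G$
$X = 69$ ($X = \left(-4 - 5 \left(\left(-3\right) 5\right)\right) - 2 = \left(-4 - -75\right) - 2 = \left(-4 + 75\right) - 2 = 71 - 2 = 69$)
$H = 32$ ($H = \left(4 - -24\right) + 4 = \left(4 + 24\right) + 4 = 28 + 4 = 32$)
$\left(X + H\right)^{2} = \left(69 + 32\right)^{2} = 101^{2} = 10201$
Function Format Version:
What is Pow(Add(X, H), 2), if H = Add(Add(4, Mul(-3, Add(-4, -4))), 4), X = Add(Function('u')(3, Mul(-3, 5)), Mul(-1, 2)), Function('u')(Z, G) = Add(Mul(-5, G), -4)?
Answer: 10201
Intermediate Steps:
Function('u')(Z, G) = Add(-4, Mul(-5, G))
X = 69 (X = Add(Add(-4, Mul(-5, Mul(-3, 5))), Mul(-1, 2)) = Add(Add(-4, Mul(-5, -15)), -2) = Add(Add(-4, 75), -2) = Add(71, -2) = 69)
H = 32 (H = Add(Add(4, Mul(-3, -8)), 4) = Add(Add(4, 24), 4) = Add(28, 4) = 32)
Pow(Add(X, H), 2) = Pow(Add(69, 32), 2) = Pow(101, 2) = 10201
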